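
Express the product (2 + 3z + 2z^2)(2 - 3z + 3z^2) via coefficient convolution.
Ascending coefficients: a = [2, 3, 2], b = [2, -3, 3]. c[0] = 2×2 = 4; c[1] = 2×-3 + 3×2 = 0; c[2] = 2×3 + 3×-3 + 2×2 = 1; c[3] = 3×3 + 2×-3 = 3; c[4] = 2×3 = 6. Result coefficients: [4, 0, 1, 3, 6] → 4 + z^2 + 3z^3 + 6z^4

4 + z^2 + 3z^3 + 6z^4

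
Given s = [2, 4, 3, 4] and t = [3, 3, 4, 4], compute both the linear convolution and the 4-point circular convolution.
Linear: y_lin[0] = 2×3 = 6; y_lin[1] = 2×3 + 4×3 = 18; y_lin[2] = 2×4 + 4×3 + 3×3 = 29; y_lin[3] = 2×4 + 4×4 + 3×3 + 4×3 = 45; y_lin[4] = 4×4 + 3×4 + 4×3 = 40; y_lin[5] = 3×4 + 4×4 = 28; y_lin[6] = 4×4 = 16 → [6, 18, 29, 45, 40, 28, 16]. Circular (length 4): y[0] = 2×3 + 4×4 + 3×4 + 4×3 = 46; y[1] = 2×3 + 4×3 + 3×4 + 4×4 = 46; y[2] = 2×4 + 4×3 + 3×3 + 4×4 = 45; y[3] = 2×4 + 4×4 + 3×3 + 4×3 = 45 → [46, 46, 45, 45]

Linear: [6, 18, 29, 45, 40, 28, 16], Circular: [46, 46, 45, 45]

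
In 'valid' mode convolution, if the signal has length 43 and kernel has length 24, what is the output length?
'Valid' mode counts only positions where the kernel fully overlaps the signal: m - n + 1 = 43 - 24 + 1 = 20

20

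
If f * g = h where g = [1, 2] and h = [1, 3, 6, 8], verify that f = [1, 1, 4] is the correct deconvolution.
Forward-compute [1, 1, 4] * [1, 2]: h[0] = 1×1 = 1; h[1] = 1×2 + 1×1 = 3; h[2] = 1×2 + 4×1 = 6; h[3] = 4×2 = 8 → [1, 3, 6, 8]. Matches given h = [1, 3, 6, 8], so verified.

Verified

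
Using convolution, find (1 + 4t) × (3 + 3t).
Ascending coefficients: a = [1, 4], b = [3, 3]. c[0] = 1×3 = 3; c[1] = 1×3 + 4×3 = 15; c[2] = 4×3 = 12. Result coefficients: [3, 15, 12] → 3 + 15t + 12t^2

3 + 15t + 12t^2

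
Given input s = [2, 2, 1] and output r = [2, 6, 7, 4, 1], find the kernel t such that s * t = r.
Output length 5 = len(s) + len(t) - 1 ⇒ len(t) = 3. Solve t forward using t[k] = (r[k] - Σ_{i≥1} s[i]·t[k-i]) / s[0]: t[0] = r[0] / s[0] = 2 / 2 = 1; t[1] = (r[1] - 2×1) / s[0] = (6 - 2×1) / 2 = 2; t[2] = (r[2] - 2×2 - 1×1) / s[0] = (7 - 2×2 - 1×1) / 2 = 1. So t = [1, 2, 1]. Forward-check [2, 2, 1] * [1, 2, 1]: r[0] = 2×1 = 2; r[1] = 2×2 + 2×1 = 6; r[2] = 2×1 + 2×2 + 1×1 = 7; r[3] = 2×1 + 1×2 = 4; r[4] = 1×1 = 1 → [2, 6, 7, 4, 1] ✓

[1, 2, 1]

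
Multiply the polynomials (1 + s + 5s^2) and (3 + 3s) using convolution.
Ascending coefficients: a = [1, 1, 5], b = [3, 3]. c[0] = 1×3 = 3; c[1] = 1×3 + 1×3 = 6; c[2] = 1×3 + 5×3 = 18; c[3] = 5×3 = 15. Result coefficients: [3, 6, 18, 15] → 3 + 6s + 18s^2 + 15s^3

3 + 6s + 18s^2 + 15s^3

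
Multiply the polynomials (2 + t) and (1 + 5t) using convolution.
Ascending coefficients: a = [2, 1], b = [1, 5]. c[0] = 2×1 = 2; c[1] = 2×5 + 1×1 = 11; c[2] = 1×5 = 5. Result coefficients: [2, 11, 5] → 2 + 11t + 5t^2

2 + 11t + 5t^2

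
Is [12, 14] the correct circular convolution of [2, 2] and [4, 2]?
Recompute circular convolution of [2, 2] and [4, 2]: y[0] = 2×4 + 2×2 = 12; y[1] = 2×2 + 2×4 = 12 → [12, 12]. Compare to given [12, 14]: they differ at index 1: given 14, correct 12, so answer: No

No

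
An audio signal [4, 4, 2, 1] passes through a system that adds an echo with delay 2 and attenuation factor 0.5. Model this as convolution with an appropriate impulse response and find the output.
Direct-path + delayed-attenuated-path model → impulse response h = [1, 0, 0.5] (1 at lag 0, 0.5 at lag 2). Output y[n] = x[n] + 0.5·x[n - 2] (with x[n] = 0 outside 0..3): y[0] = 4 + 0.5×0 = 4; y[1] = 4 + 0.5×0 = 4; y[2] = 2 + 0.5×4 = 4.0; y[3] = 1 + 0.5×4 = 3.0; y[4] = 0 + 0.5×2 = 1.0; y[5] = 0 + 0.5×1 = 0.5. So y = [4, 4, 4.0, 3.0, 1.0, 0.5]

[4, 4, 4.0, 3.0, 1.0, 0.5]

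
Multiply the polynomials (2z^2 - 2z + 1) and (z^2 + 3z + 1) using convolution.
Ascending coefficients: a = [1, -2, 2], b = [1, 3, 1]. c[0] = 1×1 = 1; c[1] = 1×3 + -2×1 = 1; c[2] = 1×1 + -2×3 + 2×1 = -3; c[3] = -2×1 + 2×3 = 4; c[4] = 2×1 = 2. Result coefficients: [1, 1, -3, 4, 2] → 2z^4 + 4z^3 - 3z^2 + z + 1

2z^4 + 4z^3 - 3z^2 + z + 1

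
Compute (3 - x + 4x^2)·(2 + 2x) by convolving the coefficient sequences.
Ascending coefficients: a = [3, -1, 4], b = [2, 2]. c[0] = 3×2 = 6; c[1] = 3×2 + -1×2 = 4; c[2] = -1×2 + 4×2 = 6; c[3] = 4×2 = 8. Result coefficients: [6, 4, 6, 8] → 6 + 4x + 6x^2 + 8x^3

6 + 4x + 6x^2 + 8x^3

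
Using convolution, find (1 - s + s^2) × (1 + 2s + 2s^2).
Ascending coefficients: a = [1, -1, 1], b = [1, 2, 2]. c[0] = 1×1 = 1; c[1] = 1×2 + -1×1 = 1; c[2] = 1×2 + -1×2 + 1×1 = 1; c[3] = -1×2 + 1×2 = 0; c[4] = 1×2 = 2. Result coefficients: [1, 1, 1, 0, 2] → 1 + s + s^2 + 2s^4

1 + s + s^2 + 2s^4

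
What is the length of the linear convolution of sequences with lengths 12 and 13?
Linear/full convolution length: m + n - 1 = 12 + 13 - 1 = 24

24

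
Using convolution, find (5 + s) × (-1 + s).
Ascending coefficients: a = [5, 1], b = [-1, 1]. c[0] = 5×-1 = -5; c[1] = 5×1 + 1×-1 = 4; c[2] = 1×1 = 1. Result coefficients: [-5, 4, 1] → -5 + 4s + s^2

-5 + 4s + s^2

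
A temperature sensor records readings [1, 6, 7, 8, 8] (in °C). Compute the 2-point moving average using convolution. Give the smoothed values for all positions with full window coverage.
2-point moving average kernel = [1, 1]. Apply in 'valid' mode (full window coverage): avg[0] = (1 + 6) / 2 = 3.5; avg[1] = (6 + 7) / 2 = 6.5; avg[2] = (7 + 8) / 2 = 7.5; avg[3] = (8 + 8) / 2 = 8.0. Smoothed values: [3.5, 6.5, 7.5, 8.0]

[3.5, 6.5, 7.5, 8.0]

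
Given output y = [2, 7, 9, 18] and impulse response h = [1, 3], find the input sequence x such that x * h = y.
Deconvolve y=[2, 7, 9, 18] by h=[1, 3]. Since h[0]=1, solve forward: x[0] = y[0] / 1 = 2; x[1] = (y[1] - 2×3) / 1 = 1; x[2] = (y[2] - 1×3) / 1 = 6. So x = [2, 1, 6]. Check by forward convolution: y[0] = 2×1 = 2; y[1] = 2×3 + 1×1 = 7; y[2] = 1×3 + 6×1 = 9; y[3] = 6×3 = 18

[2, 1, 6]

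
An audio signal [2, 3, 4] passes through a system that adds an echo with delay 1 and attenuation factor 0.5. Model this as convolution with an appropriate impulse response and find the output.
Direct-path + delayed-attenuated-path model → impulse response h = [1, 0.5] (1 at lag 0, 0.5 at lag 1). Output y[n] = x[n] + 0.5·x[n - 1] (with x[n] = 0 outside 0..2): y[0] = 2 + 0.5×0 = 2; y[1] = 3 + 0.5×2 = 4.0; y[2] = 4 + 0.5×3 = 5.5; y[3] = 0 + 0.5×4 = 2.0. So y = [2, 4.0, 5.5, 2.0]

[2, 4.0, 5.5, 2.0]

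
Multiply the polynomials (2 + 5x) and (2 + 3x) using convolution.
Ascending coefficients: a = [2, 5], b = [2, 3]. c[0] = 2×2 = 4; c[1] = 2×3 + 5×2 = 16; c[2] = 5×3 = 15. Result coefficients: [4, 16, 15] → 4 + 16x + 15x^2

4 + 16x + 15x^2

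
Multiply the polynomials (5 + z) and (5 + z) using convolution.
Ascending coefficients: a = [5, 1], b = [5, 1]. c[0] = 5×5 = 25; c[1] = 5×1 + 1×5 = 10; c[2] = 1×1 = 1. Result coefficients: [25, 10, 1] → 25 + 10z + z^2

25 + 10z + z^2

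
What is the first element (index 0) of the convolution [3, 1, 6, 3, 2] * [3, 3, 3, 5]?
Use y[k] = Σ_i a[i]·b[k-i] at k=0. y[0] = 3×3 = 9

9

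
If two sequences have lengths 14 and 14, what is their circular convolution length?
Circular convolution (zero-padding the shorter input) has length max(m, n) = max(14, 14) = 14

14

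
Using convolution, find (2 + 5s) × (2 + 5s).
Ascending coefficients: a = [2, 5], b = [2, 5]. c[0] = 2×2 = 4; c[1] = 2×5 + 5×2 = 20; c[2] = 5×5 = 25. Result coefficients: [4, 20, 25] → 4 + 20s + 25s^2

4 + 20s + 25s^2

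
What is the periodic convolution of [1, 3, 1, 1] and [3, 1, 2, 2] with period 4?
Use y[k] = Σ_j x[j]·h[(k-j) mod 4]. y[0] = 1×3 + 3×2 + 1×2 + 1×1 = 12; y[1] = 1×1 + 3×3 + 1×2 + 1×2 = 14; y[2] = 1×2 + 3×1 + 1×3 + 1×2 = 10; y[3] = 1×2 + 3×2 + 1×1 + 1×3 = 12. Result: [12, 14, 10, 12]

[12, 14, 10, 12]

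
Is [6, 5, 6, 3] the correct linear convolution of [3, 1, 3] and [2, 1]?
Recompute linear convolution of [3, 1, 3] and [2, 1]: y[0] = 3×2 = 6; y[1] = 3×1 + 1×2 = 5; y[2] = 1×1 + 3×2 = 7; y[3] = 3×1 = 3 → [6, 5, 7, 3]. Compare to given [6, 5, 6, 3]: they differ at index 2: given 6, correct 7, so answer: No

No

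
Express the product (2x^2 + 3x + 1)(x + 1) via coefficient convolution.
Ascending coefficients: a = [1, 3, 2], b = [1, 1]. c[0] = 1×1 = 1; c[1] = 1×1 + 3×1 = 4; c[2] = 3×1 + 2×1 = 5; c[3] = 2×1 = 2. Result coefficients: [1, 4, 5, 2] → 2x^3 + 5x^2 + 4x + 1

2x^3 + 5x^2 + 4x + 1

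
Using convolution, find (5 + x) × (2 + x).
Ascending coefficients: a = [5, 1], b = [2, 1]. c[0] = 5×2 = 10; c[1] = 5×1 + 1×2 = 7; c[2] = 1×1 = 1. Result coefficients: [10, 7, 1] → 10 + 7x + x^2

10 + 7x + x^2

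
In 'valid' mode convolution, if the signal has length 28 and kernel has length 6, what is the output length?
'Valid' mode counts only positions where the kernel fully overlaps the signal: m - n + 1 = 28 - 6 + 1 = 23

23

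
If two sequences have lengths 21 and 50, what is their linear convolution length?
Linear/full convolution length: m + n - 1 = 21 + 50 - 1 = 70

70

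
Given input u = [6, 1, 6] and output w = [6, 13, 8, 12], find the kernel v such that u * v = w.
Output length 4 = len(u) + len(v) - 1 ⇒ len(v) = 2. Solve v forward using v[k] = (w[k] - Σ_{i≥1} u[i]·v[k-i]) / u[0]: v[0] = w[0] / u[0] = 6 / 6 = 1; v[1] = (w[1] - 1×1) / u[0] = (13 - 1×1) / 6 = 2. So v = [1, 2]. Forward-check [6, 1, 6] * [1, 2]: w[0] = 6×1 = 6; w[1] = 6×2 + 1×1 = 13; w[2] = 1×2 + 6×1 = 8; w[3] = 6×2 = 12 → [6, 13, 8, 12] ✓

[1, 2]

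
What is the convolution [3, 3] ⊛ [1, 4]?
y[0] = 3×1 = 3; y[1] = 3×4 + 3×1 = 15; y[2] = 3×4 = 12

[3, 15, 12]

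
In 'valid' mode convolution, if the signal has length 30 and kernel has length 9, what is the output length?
'Valid' mode counts only positions where the kernel fully overlaps the signal: m - n + 1 = 30 - 9 + 1 = 22

22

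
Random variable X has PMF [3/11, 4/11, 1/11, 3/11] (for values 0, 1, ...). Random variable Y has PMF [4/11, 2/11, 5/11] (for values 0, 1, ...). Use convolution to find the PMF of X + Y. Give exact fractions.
P(X+Y=k) = Σ_i P(X=i)·P(Y=k-i) — a convolution of [3/11, 4/11, 1/11, 3/11] and [4/11, 2/11, 5/11]. P(X+Y=0) = (3/11)×(4/11) = 12/121; P(X+Y=1) = (3/11)×(2/11) + (4/11)×(4/11) = 6/121 + 16/121 = 2/11; P(X+Y=2) = (3/11)×(5/11) + (4/11)×(2/11) + (1/11)×(4/11) = 15/121 + 8/121 + 4/121 = 27/121; P(X+Y=3) = (4/11)×(5/11) + (1/11)×(2/11) + (3/11)×(4/11) = 20/121 + 2/121 + 12/121 = 34/121; P(X+Y=4) = (1/11)×(5/11) + (3/11)×(2/11) = 5/121 + 6/121 = 1/11; P(X+Y=5) = (3/11)×(5/11) = 15/121. PMF: [12/121, 2/11, 27/121, 34/121, 1/11, 15/121] (sums to 1 ✓)

[12/121, 2/11, 27/121, 34/121, 1/11, 15/121]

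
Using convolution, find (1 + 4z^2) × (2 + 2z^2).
Ascending coefficients: a = [1, 0, 4], b = [2, 0, 2]. c[0] = 1×2 = 2; c[1] = 1×0 + 0×2 = 0; c[2] = 1×2 + 0×0 + 4×2 = 10; c[3] = 0×2 + 4×0 = 0; c[4] = 4×2 = 8. Result coefficients: [2, 0, 10, 0, 8] → 2 + 10z^2 + 8z^4

2 + 10z^2 + 8z^4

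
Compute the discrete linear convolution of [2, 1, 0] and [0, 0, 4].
y[0] = 2×0 = 0; y[1] = 2×0 + 1×0 = 0; y[2] = 2×4 + 1×0 + 0×0 = 8; y[3] = 1×4 + 0×0 = 4; y[4] = 0×4 = 0

[0, 0, 8, 4, 0]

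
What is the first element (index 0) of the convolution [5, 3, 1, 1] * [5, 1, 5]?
Use y[k] = Σ_i a[i]·b[k-i] at k=0. y[0] = 5×5 = 25

25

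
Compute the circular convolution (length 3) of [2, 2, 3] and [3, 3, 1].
Use y[k] = Σ_j a[j]·b[(k-j) mod 3]. y[0] = 2×3 + 2×1 + 3×3 = 17; y[1] = 2×3 + 2×3 + 3×1 = 15; y[2] = 2×1 + 2×3 + 3×3 = 17. Result: [17, 15, 17]

[17, 15, 17]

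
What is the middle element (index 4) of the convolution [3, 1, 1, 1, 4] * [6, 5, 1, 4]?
Use y[k] = Σ_i a[i]·b[k-i] at k=4. y[4] = 1×4 + 1×1 + 1×5 + 4×6 = 34

34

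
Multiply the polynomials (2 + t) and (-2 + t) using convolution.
Ascending coefficients: a = [2, 1], b = [-2, 1]. c[0] = 2×-2 = -4; c[1] = 2×1 + 1×-2 = 0; c[2] = 1×1 = 1. Result coefficients: [-4, 0, 1] → -4 + t^2

-4 + t^2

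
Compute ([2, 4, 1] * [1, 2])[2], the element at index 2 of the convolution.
Use y[k] = Σ_i a[i]·b[k-i] at k=2. y[2] = 4×2 + 1×1 = 9

9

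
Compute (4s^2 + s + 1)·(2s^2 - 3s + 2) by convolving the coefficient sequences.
Ascending coefficients: a = [1, 1, 4], b = [2, -3, 2]. c[0] = 1×2 = 2; c[1] = 1×-3 + 1×2 = -1; c[2] = 1×2 + 1×-3 + 4×2 = 7; c[3] = 1×2 + 4×-3 = -10; c[4] = 4×2 = 8. Result coefficients: [2, -1, 7, -10, 8] → 8s^4 - 10s^3 + 7s^2 - s + 2

8s^4 - 10s^3 + 7s^2 - s + 2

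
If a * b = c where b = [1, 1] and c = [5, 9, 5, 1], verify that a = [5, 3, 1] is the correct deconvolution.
Forward-compute [5, 3, 1] * [1, 1]: c[0] = 5×1 = 5; c[1] = 5×1 + 3×1 = 8; c[2] = 3×1 + 1×1 = 4; c[3] = 1×1 = 1 → [5, 8, 4, 1]. Does not match given c = [5, 9, 5, 1].

Not verified. [5, 3, 1] * [1, 1] = [5, 8, 4, 1], which differs from [5, 9, 5, 1] at index 1.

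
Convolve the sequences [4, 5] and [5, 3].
y[0] = 4×5 = 20; y[1] = 4×3 + 5×5 = 37; y[2] = 5×3 = 15

[20, 37, 15]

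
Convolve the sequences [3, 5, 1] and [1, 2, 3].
y[0] = 3×1 = 3; y[1] = 3×2 + 5×1 = 11; y[2] = 3×3 + 5×2 + 1×1 = 20; y[3] = 5×3 + 1×2 = 17; y[4] = 1×3 = 3

[3, 11, 20, 17, 3]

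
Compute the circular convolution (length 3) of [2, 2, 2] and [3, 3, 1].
Use y[k] = Σ_j s[j]·t[(k-j) mod 3]. y[0] = 2×3 + 2×1 + 2×3 = 14; y[1] = 2×3 + 2×3 + 2×1 = 14; y[2] = 2×1 + 2×3 + 2×3 = 14. Result: [14, 14, 14]

[14, 14, 14]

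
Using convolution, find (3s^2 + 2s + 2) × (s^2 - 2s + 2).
Ascending coefficients: a = [2, 2, 3], b = [2, -2, 1]. c[0] = 2×2 = 4; c[1] = 2×-2 + 2×2 = 0; c[2] = 2×1 + 2×-2 + 3×2 = 4; c[3] = 2×1 + 3×-2 = -4; c[4] = 3×1 = 3. Result coefficients: [4, 0, 4, -4, 3] → 3s^4 - 4s^3 + 4s^2 + 4

3s^4 - 4s^3 + 4s^2 + 4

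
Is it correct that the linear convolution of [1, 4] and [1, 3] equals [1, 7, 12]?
Recompute linear convolution of [1, 4] and [1, 3]: y[0] = 1×1 = 1; y[1] = 1×3 + 4×1 = 7; y[2] = 4×3 = 12 → [1, 7, 12]. Given [1, 7, 12] matches, so answer: Yes

Yes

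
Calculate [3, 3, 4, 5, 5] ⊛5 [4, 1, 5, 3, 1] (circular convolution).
Use y[k] = Σ_j s[j]·t[(k-j) mod 5]. y[0] = 3×4 + 3×1 + 4×3 + 5×5 + 5×1 = 57; y[1] = 3×1 + 3×4 + 4×1 + 5×3 + 5×5 = 59; y[2] = 3×5 + 3×1 + 4×4 + 5×1 + 5×3 = 54; y[3] = 3×3 + 3×5 + 4×1 + 5×4 + 5×1 = 53; y[4] = 3×1 + 3×3 + 4×5 + 5×1 + 5×4 = 57. Result: [57, 59, 54, 53, 57]

[57, 59, 54, 53, 57]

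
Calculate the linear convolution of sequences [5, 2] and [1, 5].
y[0] = 5×1 = 5; y[1] = 5×5 + 2×1 = 27; y[2] = 2×5 = 10

[5, 27, 10]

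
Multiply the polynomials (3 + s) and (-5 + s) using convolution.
Ascending coefficients: a = [3, 1], b = [-5, 1]. c[0] = 3×-5 = -15; c[1] = 3×1 + 1×-5 = -2; c[2] = 1×1 = 1. Result coefficients: [-15, -2, 1] → -15 - 2s + s^2

-15 - 2s + s^2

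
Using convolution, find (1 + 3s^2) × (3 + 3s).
Ascending coefficients: a = [1, 0, 3], b = [3, 3]. c[0] = 1×3 = 3; c[1] = 1×3 + 0×3 = 3; c[2] = 0×3 + 3×3 = 9; c[3] = 3×3 = 9. Result coefficients: [3, 3, 9, 9] → 3 + 3s + 9s^2 + 9s^3

3 + 3s + 9s^2 + 9s^3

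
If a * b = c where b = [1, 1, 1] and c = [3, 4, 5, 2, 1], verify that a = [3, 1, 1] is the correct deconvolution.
Forward-compute [3, 1, 1] * [1, 1, 1]: c[0] = 3×1 = 3; c[1] = 3×1 + 1×1 = 4; c[2] = 3×1 + 1×1 + 1×1 = 5; c[3] = 1×1 + 1×1 = 2; c[4] = 1×1 = 1 → [3, 4, 5, 2, 1]. Matches given c = [3, 4, 5, 2, 1], so verified.

Verified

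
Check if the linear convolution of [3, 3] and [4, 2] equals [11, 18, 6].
Recompute linear convolution of [3, 3] and [4, 2]: y[0] = 3×4 = 12; y[1] = 3×2 + 3×4 = 18; y[2] = 3×2 = 6 → [12, 18, 6]. Compare to given [11, 18, 6]: they differ at index 0: given 11, correct 12, so answer: No

No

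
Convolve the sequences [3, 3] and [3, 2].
y[0] = 3×3 = 9; y[1] = 3×2 + 3×3 = 15; y[2] = 3×2 = 6

[9, 15, 6]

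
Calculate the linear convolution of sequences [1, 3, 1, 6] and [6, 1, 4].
y[0] = 1×6 = 6; y[1] = 1×1 + 3×6 = 19; y[2] = 1×4 + 3×1 + 1×6 = 13; y[3] = 3×4 + 1×1 + 6×6 = 49; y[4] = 1×4 + 6×1 = 10; y[5] = 6×4 = 24

[6, 19, 13, 49, 10, 24]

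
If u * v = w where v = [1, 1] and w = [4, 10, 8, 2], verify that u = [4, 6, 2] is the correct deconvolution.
Forward-compute [4, 6, 2] * [1, 1]: w[0] = 4×1 = 4; w[1] = 4×1 + 6×1 = 10; w[2] = 6×1 + 2×1 = 8; w[3] = 2×1 = 2 → [4, 10, 8, 2]. Matches given w = [4, 10, 8, 2], so verified.

Verified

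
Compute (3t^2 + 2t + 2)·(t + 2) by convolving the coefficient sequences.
Ascending coefficients: a = [2, 2, 3], b = [2, 1]. c[0] = 2×2 = 4; c[1] = 2×1 + 2×2 = 6; c[2] = 2×1 + 3×2 = 8; c[3] = 3×1 = 3. Result coefficients: [4, 6, 8, 3] → 3t^3 + 8t^2 + 6t + 4

3t^3 + 8t^2 + 6t + 4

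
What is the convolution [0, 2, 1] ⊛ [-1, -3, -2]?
y[0] = 0×-1 = 0; y[1] = 0×-3 + 2×-1 = -2; y[2] = 0×-2 + 2×-3 + 1×-1 = -7; y[3] = 2×-2 + 1×-3 = -7; y[4] = 1×-2 = -2

[0, -2, -7, -7, -2]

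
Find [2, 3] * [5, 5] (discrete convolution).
y[0] = 2×5 = 10; y[1] = 2×5 + 3×5 = 25; y[2] = 3×5 = 15

[10, 25, 15]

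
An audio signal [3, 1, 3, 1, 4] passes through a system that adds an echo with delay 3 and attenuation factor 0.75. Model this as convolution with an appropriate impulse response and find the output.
Direct-path + delayed-attenuated-path model → impulse response h = [1, 0, 0, 0.75] (1 at lag 0, 0.75 at lag 3). Output y[n] = x[n] + 0.75·x[n - 3] (with x[n] = 0 outside 0..4): y[0] = 3 + 0.75×0 = 3; y[1] = 1 + 0.75×0 = 1; y[2] = 3 + 0.75×0 = 3; y[3] = 1 + 0.75×3 = 3.25; y[4] = 4 + 0.75×1 = 4.75; y[5] = 0 + 0.75×3 = 2.25; y[6] = 0 + 0.75×1 = 0.75; y[7] = 0 + 0.75×4 = 3.0. So y = [3, 1, 3, 3.25, 4.75, 2.25, 0.75, 3.0]

[3, 1, 3, 3.25, 4.75, 2.25, 0.75, 3.0]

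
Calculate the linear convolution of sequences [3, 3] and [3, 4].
y[0] = 3×3 = 9; y[1] = 3×4 + 3×3 = 21; y[2] = 3×4 = 12

[9, 21, 12]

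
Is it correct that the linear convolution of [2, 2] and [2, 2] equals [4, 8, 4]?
Recompute linear convolution of [2, 2] and [2, 2]: y[0] = 2×2 = 4; y[1] = 2×2 + 2×2 = 8; y[2] = 2×2 = 4 → [4, 8, 4]. Given [4, 8, 4] matches, so answer: Yes

Yes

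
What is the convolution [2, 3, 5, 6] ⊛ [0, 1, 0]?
y[0] = 2×0 = 0; y[1] = 2×1 + 3×0 = 2; y[2] = 2×0 + 3×1 + 5×0 = 3; y[3] = 3×0 + 5×1 + 6×0 = 5; y[4] = 5×0 + 6×1 = 6; y[5] = 6×0 = 0

[0, 2, 3, 5, 6, 0]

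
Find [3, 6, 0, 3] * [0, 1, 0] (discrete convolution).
y[0] = 3×0 = 0; y[1] = 3×1 + 6×0 = 3; y[2] = 3×0 + 6×1 + 0×0 = 6; y[3] = 6×0 + 0×1 + 3×0 = 0; y[4] = 0×0 + 3×1 = 3; y[5] = 3×0 = 0

[0, 3, 6, 0, 3, 0]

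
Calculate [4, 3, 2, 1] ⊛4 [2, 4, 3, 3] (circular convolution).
Use y[k] = Σ_j u[j]·v[(k-j) mod 4]. y[0] = 4×2 + 3×3 + 2×3 + 1×4 = 27; y[1] = 4×4 + 3×2 + 2×3 + 1×3 = 31; y[2] = 4×3 + 3×4 + 2×2 + 1×3 = 31; y[3] = 4×3 + 3×3 + 2×4 + 1×2 = 31. Result: [27, 31, 31, 31]

[27, 31, 31, 31]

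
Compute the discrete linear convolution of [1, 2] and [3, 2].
y[0] = 1×3 = 3; y[1] = 1×2 + 2×3 = 8; y[2] = 2×2 = 4

[3, 8, 4]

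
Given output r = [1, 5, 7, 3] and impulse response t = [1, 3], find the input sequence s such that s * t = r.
Deconvolve r=[1, 5, 7, 3] by t=[1, 3]. Since t[0]=1, solve forward: s[0] = r[0] / 1 = 1; s[1] = (r[1] - 1×3) / 1 = 2; s[2] = (r[2] - 2×3) / 1 = 1. So s = [1, 2, 1]. Check by forward convolution: r[0] = 1×1 = 1; r[1] = 1×3 + 2×1 = 5; r[2] = 2×3 + 1×1 = 7; r[3] = 1×3 = 3

[1, 2, 1]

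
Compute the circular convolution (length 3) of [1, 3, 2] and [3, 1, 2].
Use y[k] = Σ_j s[j]·t[(k-j) mod 3]. y[0] = 1×3 + 3×2 + 2×1 = 11; y[1] = 1×1 + 3×3 + 2×2 = 14; y[2] = 1×2 + 3×1 + 2×3 = 11. Result: [11, 14, 11]

[11, 14, 11]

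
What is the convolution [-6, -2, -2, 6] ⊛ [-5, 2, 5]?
y[0] = -6×-5 = 30; y[1] = -6×2 + -2×-5 = -2; y[2] = -6×5 + -2×2 + -2×-5 = -24; y[3] = -2×5 + -2×2 + 6×-5 = -44; y[4] = -2×5 + 6×2 = 2; y[5] = 6×5 = 30

[30, -2, -24, -44, 2, 30]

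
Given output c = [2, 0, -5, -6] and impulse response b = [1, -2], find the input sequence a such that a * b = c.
Deconvolve c=[2, 0, -5, -6] by b=[1, -2]. Since b[0]=1, solve forward: a[0] = c[0] / 1 = 2; a[1] = (c[1] - 2×-2) / 1 = 4; a[2] = (c[2] - 4×-2) / 1 = 3. So a = [2, 4, 3]. Check by forward convolution: c[0] = 2×1 = 2; c[1] = 2×-2 + 4×1 = 0; c[2] = 4×-2 + 3×1 = -5; c[3] = 3×-2 = -6

[2, 4, 3]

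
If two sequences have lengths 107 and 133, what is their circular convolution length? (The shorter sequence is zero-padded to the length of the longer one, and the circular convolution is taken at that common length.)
Circular convolution (zero-padding the shorter input) has length max(m, n) = max(107, 133) = 133

133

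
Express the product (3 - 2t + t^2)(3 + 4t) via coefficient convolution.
Ascending coefficients: a = [3, -2, 1], b = [3, 4]. c[0] = 3×3 = 9; c[1] = 3×4 + -2×3 = 6; c[2] = -2×4 + 1×3 = -5; c[3] = 1×4 = 4. Result coefficients: [9, 6, -5, 4] → 9 + 6t - 5t^2 + 4t^3

9 + 6t - 5t^2 + 4t^3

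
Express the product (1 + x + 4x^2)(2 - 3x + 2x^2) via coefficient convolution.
Ascending coefficients: a = [1, 1, 4], b = [2, -3, 2]. c[0] = 1×2 = 2; c[1] = 1×-3 + 1×2 = -1; c[2] = 1×2 + 1×-3 + 4×2 = 7; c[3] = 1×2 + 4×-3 = -10; c[4] = 4×2 = 8. Result coefficients: [2, -1, 7, -10, 8] → 2 - x + 7x^2 - 10x^3 + 8x^4

2 - x + 7x^2 - 10x^3 + 8x^4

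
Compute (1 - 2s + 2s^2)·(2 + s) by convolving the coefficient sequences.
Ascending coefficients: a = [1, -2, 2], b = [2, 1]. c[0] = 1×2 = 2; c[1] = 1×1 + -2×2 = -3; c[2] = -2×1 + 2×2 = 2; c[3] = 2×1 = 2. Result coefficients: [2, -3, 2, 2] → 2 - 3s + 2s^2 + 2s^3

2 - 3s + 2s^2 + 2s^3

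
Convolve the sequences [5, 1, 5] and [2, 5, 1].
y[0] = 5×2 = 10; y[1] = 5×5 + 1×2 = 27; y[2] = 5×1 + 1×5 + 5×2 = 20; y[3] = 1×1 + 5×5 = 26; y[4] = 5×1 = 5

[10, 27, 20, 26, 5]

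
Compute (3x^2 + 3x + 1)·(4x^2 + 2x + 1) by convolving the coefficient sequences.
Ascending coefficients: a = [1, 3, 3], b = [1, 2, 4]. c[0] = 1×1 = 1; c[1] = 1×2 + 3×1 = 5; c[2] = 1×4 + 3×2 + 3×1 = 13; c[3] = 3×4 + 3×2 = 18; c[4] = 3×4 = 12. Result coefficients: [1, 5, 13, 18, 12] → 12x^4 + 18x^3 + 13x^2 + 5x + 1

12x^4 + 18x^3 + 13x^2 + 5x + 1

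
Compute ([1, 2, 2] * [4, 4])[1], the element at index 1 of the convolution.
Use y[k] = Σ_i a[i]·b[k-i] at k=1. y[1] = 1×4 + 2×4 = 12

12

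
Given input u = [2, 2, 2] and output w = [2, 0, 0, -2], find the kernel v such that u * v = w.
Output length 4 = len(u) + len(v) - 1 ⇒ len(v) = 2. Solve v forward using v[k] = (w[k] - Σ_{i≥1} u[i]·v[k-i]) / u[0]: v[0] = w[0] / u[0] = 2 / 2 = 1; v[1] = (w[1] - 2×1) / u[0] = (0 - 2×1) / 2 = -1. So v = [1, -1]. Forward-check [2, 2, 2] * [1, -1]: w[0] = 2×1 = 2; w[1] = 2×-1 + 2×1 = 0; w[2] = 2×-1 + 2×1 = 0; w[3] = 2×-1 = -2 → [2, 0, 0, -2] ✓

[1, -1]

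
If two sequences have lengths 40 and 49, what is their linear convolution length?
Linear/full convolution length: m + n - 1 = 40 + 49 - 1 = 88

88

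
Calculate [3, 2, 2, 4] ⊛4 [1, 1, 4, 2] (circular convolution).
Use y[k] = Σ_j f[j]·g[(k-j) mod 4]. y[0] = 3×1 + 2×2 + 2×4 + 4×1 = 19; y[1] = 3×1 + 2×1 + 2×2 + 4×4 = 25; y[2] = 3×4 + 2×1 + 2×1 + 4×2 = 24; y[3] = 3×2 + 2×4 + 2×1 + 4×1 = 20. Result: [19, 25, 24, 20]

[19, 25, 24, 20]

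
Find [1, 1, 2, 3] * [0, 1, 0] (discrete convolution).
y[0] = 1×0 = 0; y[1] = 1×1 + 1×0 = 1; y[2] = 1×0 + 1×1 + 2×0 = 1; y[3] = 1×0 + 2×1 + 3×0 = 2; y[4] = 2×0 + 3×1 = 3; y[5] = 3×0 = 0

[0, 1, 1, 2, 3, 0]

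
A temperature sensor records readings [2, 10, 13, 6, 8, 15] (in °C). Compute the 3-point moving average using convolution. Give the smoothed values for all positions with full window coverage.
3-point moving average kernel = [1, 1, 1]. Apply in 'valid' mode (full window coverage): avg[0] = (2 + 10 + 13) / 3 = 8.33; avg[1] = (10 + 13 + 6) / 3 = 9.67; avg[2] = (13 + 6 + 8) / 3 = 9.0; avg[3] = (6 + 8 + 15) / 3 = 9.67. Smoothed values: [8.33, 9.67, 9.0, 9.67]

[8.33, 9.67, 9.0, 9.67]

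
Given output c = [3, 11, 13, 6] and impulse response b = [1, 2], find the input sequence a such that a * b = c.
Deconvolve c=[3, 11, 13, 6] by b=[1, 2]. Since b[0]=1, solve forward: a[0] = c[0] / 1 = 3; a[1] = (c[1] - 3×2) / 1 = 5; a[2] = (c[2] - 5×2) / 1 = 3. So a = [3, 5, 3]. Check by forward convolution: c[0] = 3×1 = 3; c[1] = 3×2 + 5×1 = 11; c[2] = 5×2 + 3×1 = 13; c[3] = 3×2 = 6

[3, 5, 3]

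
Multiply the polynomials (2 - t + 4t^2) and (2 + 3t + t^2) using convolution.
Ascending coefficients: a = [2, -1, 4], b = [2, 3, 1]. c[0] = 2×2 = 4; c[1] = 2×3 + -1×2 = 4; c[2] = 2×1 + -1×3 + 4×2 = 7; c[3] = -1×1 + 4×3 = 11; c[4] = 4×1 = 4. Result coefficients: [4, 4, 7, 11, 4] → 4 + 4t + 7t^2 + 11t^3 + 4t^4

4 + 4t + 7t^2 + 11t^3 + 4t^4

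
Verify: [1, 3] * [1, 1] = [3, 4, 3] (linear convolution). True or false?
Recompute linear convolution of [1, 3] and [1, 1]: y[0] = 1×1 = 1; y[1] = 1×1 + 3×1 = 4; y[2] = 3×1 = 3 → [1, 4, 3]. Compare to given [3, 4, 3]: they differ at index 0: given 3, correct 1, so answer: No

No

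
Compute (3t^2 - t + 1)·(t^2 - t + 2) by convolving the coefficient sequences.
Ascending coefficients: a = [1, -1, 3], b = [2, -1, 1]. c[0] = 1×2 = 2; c[1] = 1×-1 + -1×2 = -3; c[2] = 1×1 + -1×-1 + 3×2 = 8; c[3] = -1×1 + 3×-1 = -4; c[4] = 3×1 = 3. Result coefficients: [2, -3, 8, -4, 3] → 3t^4 - 4t^3 + 8t^2 - 3t + 2

3t^4 - 4t^3 + 8t^2 - 3t + 2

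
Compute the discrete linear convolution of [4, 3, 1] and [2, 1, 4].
y[0] = 4×2 = 8; y[1] = 4×1 + 3×2 = 10; y[2] = 4×4 + 3×1 + 1×2 = 21; y[3] = 3×4 + 1×1 = 13; y[4] = 1×4 = 4

[8, 10, 21, 13, 4]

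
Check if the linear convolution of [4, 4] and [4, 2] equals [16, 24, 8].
Recompute linear convolution of [4, 4] and [4, 2]: y[0] = 4×4 = 16; y[1] = 4×2 + 4×4 = 24; y[2] = 4×2 = 8 → [16, 24, 8]. Given [16, 24, 8] matches, so answer: Yes

Yes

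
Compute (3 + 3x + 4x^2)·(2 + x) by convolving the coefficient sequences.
Ascending coefficients: a = [3, 3, 4], b = [2, 1]. c[0] = 3×2 = 6; c[1] = 3×1 + 3×2 = 9; c[2] = 3×1 + 4×2 = 11; c[3] = 4×1 = 4. Result coefficients: [6, 9, 11, 4] → 6 + 9x + 11x^2 + 4x^3

6 + 9x + 11x^2 + 4x^3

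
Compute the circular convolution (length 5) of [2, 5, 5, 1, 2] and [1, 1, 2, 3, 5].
Use y[k] = Σ_j x[j]·h[(k-j) mod 5]. y[0] = 2×1 + 5×5 + 5×3 + 1×2 + 2×1 = 46; y[1] = 2×1 + 5×1 + 5×5 + 1×3 + 2×2 = 39; y[2] = 2×2 + 5×1 + 5×1 + 1×5 + 2×3 = 25; y[3] = 2×3 + 5×2 + 5×1 + 1×1 + 2×5 = 32; y[4] = 2×5 + 5×3 + 5×2 + 1×1 + 2×1 = 38. Result: [46, 39, 25, 32, 38]

[46, 39, 25, 32, 38]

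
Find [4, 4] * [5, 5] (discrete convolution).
y[0] = 4×5 = 20; y[1] = 4×5 + 4×5 = 40; y[2] = 4×5 = 20

[20, 40, 20]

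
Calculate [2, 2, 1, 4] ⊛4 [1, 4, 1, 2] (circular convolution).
Use y[k] = Σ_j s[j]·t[(k-j) mod 4]. y[0] = 2×1 + 2×2 + 1×1 + 4×4 = 23; y[1] = 2×4 + 2×1 + 1×2 + 4×1 = 16; y[2] = 2×1 + 2×4 + 1×1 + 4×2 = 19; y[3] = 2×2 + 2×1 + 1×4 + 4×1 = 14. Result: [23, 16, 19, 14]

[23, 16, 19, 14]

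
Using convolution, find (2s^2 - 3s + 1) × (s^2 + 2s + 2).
Ascending coefficients: a = [1, -3, 2], b = [2, 2, 1]. c[0] = 1×2 = 2; c[1] = 1×2 + -3×2 = -4; c[2] = 1×1 + -3×2 + 2×2 = -1; c[3] = -3×1 + 2×2 = 1; c[4] = 2×1 = 2. Result coefficients: [2, -4, -1, 1, 2] → 2s^4 + s^3 - s^2 - 4s + 2

2s^4 + s^3 - s^2 - 4s + 2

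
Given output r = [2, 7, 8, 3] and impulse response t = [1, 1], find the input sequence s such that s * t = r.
Deconvolve r=[2, 7, 8, 3] by t=[1, 1]. Since t[0]=1, solve forward: s[0] = r[0] / 1 = 2; s[1] = (r[1] - 2×1) / 1 = 5; s[2] = (r[2] - 5×1) / 1 = 3. So s = [2, 5, 3]. Check by forward convolution: r[0] = 2×1 = 2; r[1] = 2×1 + 5×1 = 7; r[2] = 5×1 + 3×1 = 8; r[3] = 3×1 = 3

[2, 5, 3]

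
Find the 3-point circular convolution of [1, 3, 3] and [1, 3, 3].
Use y[k] = Σ_j f[j]·g[(k-j) mod 3]. y[0] = 1×1 + 3×3 + 3×3 = 19; y[1] = 1×3 + 3×1 + 3×3 = 15; y[2] = 1×3 + 3×3 + 3×1 = 15. Result: [19, 15, 15]

[19, 15, 15]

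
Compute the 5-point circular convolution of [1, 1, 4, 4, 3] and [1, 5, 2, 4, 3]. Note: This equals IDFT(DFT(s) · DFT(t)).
Either evaluate y[k] = Σ_j s[j]·t[(k-j) mod 5] directly, or use IDFT(DFT(s) · DFT(t)). y[0] = 1×1 + 1×3 + 4×4 + 4×2 + 3×5 = 43; y[1] = 1×5 + 1×1 + 4×3 + 4×4 + 3×2 = 40; y[2] = 1×2 + 1×5 + 4×1 + 4×3 + 3×4 = 35; y[3] = 1×4 + 1×2 + 4×5 + 4×1 + 3×3 = 39; y[4] = 1×3 + 1×4 + 4×2 + 4×5 + 3×1 = 38. Result: [43, 40, 35, 39, 38]

[43, 40, 35, 39, 38]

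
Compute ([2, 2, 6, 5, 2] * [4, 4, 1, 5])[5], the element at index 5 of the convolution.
Use y[k] = Σ_i a[i]·b[k-i] at k=5. y[5] = 6×5 + 5×1 + 2×4 = 43

43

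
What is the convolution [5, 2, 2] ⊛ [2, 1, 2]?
y[0] = 5×2 = 10; y[1] = 5×1 + 2×2 = 9; y[2] = 5×2 + 2×1 + 2×2 = 16; y[3] = 2×2 + 2×1 = 6; y[4] = 2×2 = 4

[10, 9, 16, 6, 4]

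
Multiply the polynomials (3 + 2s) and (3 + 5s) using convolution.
Ascending coefficients: a = [3, 2], b = [3, 5]. c[0] = 3×3 = 9; c[1] = 3×5 + 2×3 = 21; c[2] = 2×5 = 10. Result coefficients: [9, 21, 10] → 9 + 21s + 10s^2

9 + 21s + 10s^2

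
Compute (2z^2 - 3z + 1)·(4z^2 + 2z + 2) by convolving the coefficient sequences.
Ascending coefficients: a = [1, -3, 2], b = [2, 2, 4]. c[0] = 1×2 = 2; c[1] = 1×2 + -3×2 = -4; c[2] = 1×4 + -3×2 + 2×2 = 2; c[3] = -3×4 + 2×2 = -8; c[4] = 2×4 = 8. Result coefficients: [2, -4, 2, -8, 8] → 8z^4 - 8z^3 + 2z^2 - 4z + 2

8z^4 - 8z^3 + 2z^2 - 4z + 2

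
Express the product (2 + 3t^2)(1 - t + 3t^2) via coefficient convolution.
Ascending coefficients: a = [2, 0, 3], b = [1, -1, 3]. c[0] = 2×1 = 2; c[1] = 2×-1 + 0×1 = -2; c[2] = 2×3 + 0×-1 + 3×1 = 9; c[3] = 0×3 + 3×-1 = -3; c[4] = 3×3 = 9. Result coefficients: [2, -2, 9, -3, 9] → 2 - 2t + 9t^2 - 3t^3 + 9t^4

2 - 2t + 9t^2 - 3t^3 + 9t^4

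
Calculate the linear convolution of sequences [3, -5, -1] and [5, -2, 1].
y[0] = 3×5 = 15; y[1] = 3×-2 + -5×5 = -31; y[2] = 3×1 + -5×-2 + -1×5 = 8; y[3] = -5×1 + -1×-2 = -3; y[4] = -1×1 = -1

[15, -31, 8, -3, -1]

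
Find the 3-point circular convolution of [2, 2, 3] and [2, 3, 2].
Use y[k] = Σ_j u[j]·v[(k-j) mod 3]. y[0] = 2×2 + 2×2 + 3×3 = 17; y[1] = 2×3 + 2×2 + 3×2 = 16; y[2] = 2×2 + 2×3 + 3×2 = 16. Result: [17, 16, 16]

[17, 16, 16]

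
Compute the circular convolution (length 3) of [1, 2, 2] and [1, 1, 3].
Use y[k] = Σ_j f[j]·g[(k-j) mod 3]. y[0] = 1×1 + 2×3 + 2×1 = 9; y[1] = 1×1 + 2×1 + 2×3 = 9; y[2] = 1×3 + 2×1 + 2×1 = 7. Result: [9, 9, 7]

[9, 9, 7]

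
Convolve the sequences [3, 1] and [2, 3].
y[0] = 3×2 = 6; y[1] = 3×3 + 1×2 = 11; y[2] = 1×3 = 3

[6, 11, 3]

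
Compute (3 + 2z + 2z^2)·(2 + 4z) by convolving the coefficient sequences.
Ascending coefficients: a = [3, 2, 2], b = [2, 4]. c[0] = 3×2 = 6; c[1] = 3×4 + 2×2 = 16; c[2] = 2×4 + 2×2 = 12; c[3] = 2×4 = 8. Result coefficients: [6, 16, 12, 8] → 6 + 16z + 12z^2 + 8z^3

6 + 16z + 12z^2 + 8z^3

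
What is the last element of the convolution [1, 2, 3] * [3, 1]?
Use y[k] = Σ_i a[i]·b[k-i] at k=3. y[3] = 3×1 = 3

3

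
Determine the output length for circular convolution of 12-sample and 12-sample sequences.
Circular convolution (zero-padding the shorter input) has length max(m, n) = max(12, 12) = 12

12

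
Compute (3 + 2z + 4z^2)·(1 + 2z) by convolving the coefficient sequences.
Ascending coefficients: a = [3, 2, 4], b = [1, 2]. c[0] = 3×1 = 3; c[1] = 3×2 + 2×1 = 8; c[2] = 2×2 + 4×1 = 8; c[3] = 4×2 = 8. Result coefficients: [3, 8, 8, 8] → 3 + 8z + 8z^2 + 8z^3

3 + 8z + 8z^2 + 8z^3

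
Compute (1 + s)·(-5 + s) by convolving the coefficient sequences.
Ascending coefficients: a = [1, 1], b = [-5, 1]. c[0] = 1×-5 = -5; c[1] = 1×1 + 1×-5 = -4; c[2] = 1×1 = 1. Result coefficients: [-5, -4, 1] → -5 - 4s + s^2

-5 - 4s + s^2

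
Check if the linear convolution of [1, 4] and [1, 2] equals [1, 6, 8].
Recompute linear convolution of [1, 4] and [1, 2]: y[0] = 1×1 = 1; y[1] = 1×2 + 4×1 = 6; y[2] = 4×2 = 8 → [1, 6, 8]. Given [1, 6, 8] matches, so answer: Yes

Yes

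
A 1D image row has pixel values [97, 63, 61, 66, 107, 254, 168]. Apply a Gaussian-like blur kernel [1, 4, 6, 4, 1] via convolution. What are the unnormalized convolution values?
Convolve image row [97, 63, 61, 66, 107, 254, 168] with kernel [1, 4, 6, 4, 1]: y[0] = 97×1 = 97; y[1] = 97×4 + 63×1 = 451; y[2] = 97×6 + 63×4 + 61×1 = 895; y[3] = 97×4 + 63×6 + 61×4 + 66×1 = 1076; y[4] = 97×1 + 63×4 + 61×6 + 66×4 + 107×1 = 1086; y[5] = 63×1 + 61×4 + 66×6 + 107×4 + 254×1 = 1385; y[6] = 61×1 + 66×4 + 107×6 + 254×4 + 168×1 = 2151; y[7] = 66×1 + 107×4 + 254×6 + 168×4 = 2690; y[8] = 107×1 + 254×4 + 168×6 = 2131; y[9] = 254×1 + 168×4 = 926; y[10] = 168×1 = 168 → [97, 451, 895, 1076, 1086, 1385, 2151, 2690, 2131, 926, 168]. Normalization factor = sum(kernel) = 16.

[97, 451, 895, 1076, 1086, 1385, 2151, 2690, 2131, 926, 168]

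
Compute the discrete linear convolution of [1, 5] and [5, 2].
y[0] = 1×5 = 5; y[1] = 1×2 + 5×5 = 27; y[2] = 5×2 = 10

[5, 27, 10]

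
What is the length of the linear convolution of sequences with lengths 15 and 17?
Linear/full convolution length: m + n - 1 = 15 + 17 - 1 = 31

31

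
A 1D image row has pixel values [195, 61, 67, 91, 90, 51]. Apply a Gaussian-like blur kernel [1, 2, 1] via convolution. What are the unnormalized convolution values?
Convolve image row [195, 61, 67, 91, 90, 51] with kernel [1, 2, 1]: y[0] = 195×1 = 195; y[1] = 195×2 + 61×1 = 451; y[2] = 195×1 + 61×2 + 67×1 = 384; y[3] = 61×1 + 67×2 + 91×1 = 286; y[4] = 67×1 + 91×2 + 90×1 = 339; y[5] = 91×1 + 90×2 + 51×1 = 322; y[6] = 90×1 + 51×2 = 192; y[7] = 51×1 = 51 → [195, 451, 384, 286, 339, 322, 192, 51]. Normalization factor = sum(kernel) = 4.

[195, 451, 384, 286, 339, 322, 192, 51]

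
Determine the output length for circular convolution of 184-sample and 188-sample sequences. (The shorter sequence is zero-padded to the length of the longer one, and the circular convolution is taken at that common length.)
Circular convolution (zero-padding the shorter input) has length max(m, n) = max(184, 188) = 188

188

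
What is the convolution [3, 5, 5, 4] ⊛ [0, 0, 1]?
y[0] = 3×0 = 0; y[1] = 3×0 + 5×0 = 0; y[2] = 3×1 + 5×0 + 5×0 = 3; y[3] = 5×1 + 5×0 + 4×0 = 5; y[4] = 5×1 + 4×0 = 5; y[5] = 4×1 = 4

[0, 0, 3, 5, 5, 4]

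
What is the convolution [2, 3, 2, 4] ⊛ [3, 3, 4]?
y[0] = 2×3 = 6; y[1] = 2×3 + 3×3 = 15; y[2] = 2×4 + 3×3 + 2×3 = 23; y[3] = 3×4 + 2×3 + 4×3 = 30; y[4] = 2×4 + 4×3 = 20; y[5] = 4×4 = 16

[6, 15, 23, 30, 20, 16]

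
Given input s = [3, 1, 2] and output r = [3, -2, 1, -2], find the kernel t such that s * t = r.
Output length 4 = len(s) + len(t) - 1 ⇒ len(t) = 2. Solve t forward using t[k] = (r[k] - Σ_{i≥1} s[i]·t[k-i]) / s[0]: t[0] = r[0] / s[0] = 3 / 3 = 1; t[1] = (r[1] - 1×1) / s[0] = (-2 - 1×1) / 3 = -1. So t = [1, -1]. Forward-check [3, 1, 2] * [1, -1]: r[0] = 3×1 = 3; r[1] = 3×-1 + 1×1 = -2; r[2] = 1×-1 + 2×1 = 1; r[3] = 2×-1 = -2 → [3, -2, 1, -2] ✓

[1, -1]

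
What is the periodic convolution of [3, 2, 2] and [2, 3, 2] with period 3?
Use y[k] = Σ_j s[j]·t[(k-j) mod 3]. y[0] = 3×2 + 2×2 + 2×3 = 16; y[1] = 3×3 + 2×2 + 2×2 = 17; y[2] = 3×2 + 2×3 + 2×2 = 16. Result: [16, 17, 16]

[16, 17, 16]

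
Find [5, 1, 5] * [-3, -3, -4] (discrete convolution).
y[0] = 5×-3 = -15; y[1] = 5×-3 + 1×-3 = -18; y[2] = 5×-4 + 1×-3 + 5×-3 = -38; y[3] = 1×-4 + 5×-3 = -19; y[4] = 5×-4 = -20

[-15, -18, -38, -19, -20]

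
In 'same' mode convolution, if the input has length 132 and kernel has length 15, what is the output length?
'Same' mode returns an output with the same length as the input: 132

132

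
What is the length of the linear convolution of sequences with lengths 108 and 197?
Linear/full convolution length: m + n - 1 = 108 + 197 - 1 = 304

304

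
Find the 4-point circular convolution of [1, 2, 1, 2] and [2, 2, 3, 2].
Use y[k] = Σ_j s[j]·t[(k-j) mod 4]. y[0] = 1×2 + 2×2 + 1×3 + 2×2 = 13; y[1] = 1×2 + 2×2 + 1×2 + 2×3 = 14; y[2] = 1×3 + 2×2 + 1×2 + 2×2 = 13; y[3] = 1×2 + 2×3 + 1×2 + 2×2 = 14. Result: [13, 14, 13, 14]

[13, 14, 13, 14]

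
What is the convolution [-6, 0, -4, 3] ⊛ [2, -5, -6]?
y[0] = -6×2 = -12; y[1] = -6×-5 + 0×2 = 30; y[2] = -6×-6 + 0×-5 + -4×2 = 28; y[3] = 0×-6 + -4×-5 + 3×2 = 26; y[4] = -4×-6 + 3×-5 = 9; y[5] = 3×-6 = -18

[-12, 30, 28, 26, 9, -18]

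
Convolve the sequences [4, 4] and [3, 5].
y[0] = 4×3 = 12; y[1] = 4×5 + 4×3 = 32; y[2] = 4×5 = 20

[12, 32, 20]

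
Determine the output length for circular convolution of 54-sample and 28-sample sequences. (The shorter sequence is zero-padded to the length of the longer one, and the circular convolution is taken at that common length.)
Circular convolution (zero-padding the shorter input) has length max(m, n) = max(54, 28) = 54

54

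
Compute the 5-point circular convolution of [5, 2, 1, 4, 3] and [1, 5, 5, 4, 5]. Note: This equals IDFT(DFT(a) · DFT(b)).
Either evaluate y[k] = Σ_j a[j]·b[(k-j) mod 5] directly, or use IDFT(DFT(a) · DFT(b)). y[0] = 5×1 + 2×5 + 1×4 + 4×5 + 3×5 = 54; y[1] = 5×5 + 2×1 + 1×5 + 4×4 + 3×5 = 63; y[2] = 5×5 + 2×5 + 1×1 + 4×5 + 3×4 = 68; y[3] = 5×4 + 2×5 + 1×5 + 4×1 + 3×5 = 54; y[4] = 5×5 + 2×4 + 1×5 + 4×5 + 3×1 = 61. Result: [54, 63, 68, 54, 61]

[54, 63, 68, 54, 61]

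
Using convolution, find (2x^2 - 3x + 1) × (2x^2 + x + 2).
Ascending coefficients: a = [1, -3, 2], b = [2, 1, 2]. c[0] = 1×2 = 2; c[1] = 1×1 + -3×2 = -5; c[2] = 1×2 + -3×1 + 2×2 = 3; c[3] = -3×2 + 2×1 = -4; c[4] = 2×2 = 4. Result coefficients: [2, -5, 3, -4, 4] → 4x^4 - 4x^3 + 3x^2 - 5x + 2

4x^4 - 4x^3 + 3x^2 - 5x + 2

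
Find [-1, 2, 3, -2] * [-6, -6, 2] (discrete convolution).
y[0] = -1×-6 = 6; y[1] = -1×-6 + 2×-6 = -6; y[2] = -1×2 + 2×-6 + 3×-6 = -32; y[3] = 2×2 + 3×-6 + -2×-6 = -2; y[4] = 3×2 + -2×-6 = 18; y[5] = -2×2 = -4

[6, -6, -32, -2, 18, -4]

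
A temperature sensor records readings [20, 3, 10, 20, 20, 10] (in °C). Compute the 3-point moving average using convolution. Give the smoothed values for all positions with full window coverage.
3-point moving average kernel = [1, 1, 1]. Apply in 'valid' mode (full window coverage): avg[0] = (20 + 3 + 10) / 3 = 11.0; avg[1] = (3 + 10 + 20) / 3 = 11.0; avg[2] = (10 + 20 + 20) / 3 = 16.67; avg[3] = (20 + 20 + 10) / 3 = 16.67. Smoothed values: [11.0, 11.0, 16.67, 16.67]

[11.0, 11.0, 16.67, 16.67]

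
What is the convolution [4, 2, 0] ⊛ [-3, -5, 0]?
y[0] = 4×-3 = -12; y[1] = 4×-5 + 2×-3 = -26; y[2] = 4×0 + 2×-5 + 0×-3 = -10; y[3] = 2×0 + 0×-5 = 0; y[4] = 0×0 = 0

[-12, -26, -10, 0, 0]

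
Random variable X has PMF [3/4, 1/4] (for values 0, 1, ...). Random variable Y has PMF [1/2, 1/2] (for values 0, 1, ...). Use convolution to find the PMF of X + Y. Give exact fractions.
P(X+Y=k) = Σ_i P(X=i)·P(Y=k-i) — a convolution of [3/4, 1/4] and [1/2, 1/2]. P(X+Y=0) = (3/4)×(1/2) = 3/8; P(X+Y=1) = (3/4)×(1/2) + (1/4)×(1/2) = 3/8 + 1/8 = 1/2; P(X+Y=2) = (1/4)×(1/2) = 1/8. PMF: [3/8, 1/2, 1/8] (sums to 1 ✓)

[3/8, 1/2, 1/8]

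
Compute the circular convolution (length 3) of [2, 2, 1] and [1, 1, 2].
Use y[k] = Σ_j x[j]·h[(k-j) mod 3]. y[0] = 2×1 + 2×2 + 1×1 = 7; y[1] = 2×1 + 2×1 + 1×2 = 6; y[2] = 2×2 + 2×1 + 1×1 = 7. Result: [7, 6, 7]

[7, 6, 7]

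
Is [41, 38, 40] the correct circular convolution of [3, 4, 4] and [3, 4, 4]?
Recompute circular convolution of [3, 4, 4] and [3, 4, 4]: y[0] = 3×3 + 4×4 + 4×4 = 41; y[1] = 3×4 + 4×3 + 4×4 = 40; y[2] = 3×4 + 4×4 + 4×3 = 40 → [41, 40, 40]. Compare to given [41, 38, 40]: they differ at index 1: given 38, correct 40, so answer: No

No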